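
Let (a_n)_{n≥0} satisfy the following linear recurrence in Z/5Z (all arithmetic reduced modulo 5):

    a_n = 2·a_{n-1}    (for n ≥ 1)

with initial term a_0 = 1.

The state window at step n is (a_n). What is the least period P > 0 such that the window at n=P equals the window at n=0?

n=0: window = (1)
n=1: window = (2)
n=2: window = (4)
n=3: window = (3)
n=4: window = (1)
window at n=4 equals window at n=0 → period = 4

4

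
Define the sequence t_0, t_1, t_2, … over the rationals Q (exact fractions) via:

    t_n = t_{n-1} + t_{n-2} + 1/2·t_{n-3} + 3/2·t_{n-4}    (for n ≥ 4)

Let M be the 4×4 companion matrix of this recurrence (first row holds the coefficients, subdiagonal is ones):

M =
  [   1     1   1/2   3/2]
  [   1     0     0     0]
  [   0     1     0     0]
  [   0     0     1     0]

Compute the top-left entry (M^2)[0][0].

(M^2)[0][0] is the top entry after applying M 2 times to the unit state (1, 0, 0, 0). Equivalently it is h_{5} for the auxiliary sequence (h_n) obeying the same recurrence with h_3 = 1 and h_i = 0 for 0 ≤ i < 3:
h_4 = 1·1 + 1·0 + 1/2·0 + 3/2·0 = 1
h_5 = 1·1 + 1·1 + 1/2·0 + 3/2·0 = 2

2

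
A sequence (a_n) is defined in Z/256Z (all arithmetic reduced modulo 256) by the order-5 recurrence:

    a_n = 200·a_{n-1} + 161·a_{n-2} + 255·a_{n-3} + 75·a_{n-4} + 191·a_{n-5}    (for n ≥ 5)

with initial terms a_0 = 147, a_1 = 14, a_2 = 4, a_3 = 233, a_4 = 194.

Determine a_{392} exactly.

a_5 = 200·194 + 161·233 + 255·4 + 75·14 + 191·147 = 220
a_6 = 200·220 + 161·194 + 255·233 + 75·4 + 191·14 = 151
a_7 = 200·151 + 161·220 + 255·194 + 75·233 + 191·4 = 209
a_8 = 200·209 + 161·151 + 255·220 + 75·194 + 191·233 = 16
a_9 = 200·16 + 161·209 + 255·151 + 75·220 + 191·194 = 140
a_10 = 200·140 + 161·16 + 255·209 + 75·151 + 191·220 = 0
Continuing the recurrence:
  a_11 = 224;  a_12 = 19;  a_13 = 172;  a_14 = 231;  a_15 = 49;  a_16 = 148
  a_17 = 27;  a_18 = 252;  a_19 = 251;  a_20 = 100;  a_21 = 84;  a_22 = 130
  a_23 = 141;  a_24 = 39;  a_25 = 219;  a_26 = 212;  a_27 = 129;  a_28 = 225
  a_29 = 87;  a_30 = 121;  a_31 = 85;  a_32 = 84;  a_33 = 248;  a_34 = 155
  a_35 = 234;  a_36 = 90;  a_37 = 51;  a_38 = 249;  a_39 = 116;  a_40 = 250
  a_41 = 98;  a_42 = 86;  a_43 = 155;  a_44 = 150;  a_45 = 145;  a_46 = 83
  a_47 = 6;  a_48 = 233;  a_49 = 224;  a_50 = 3;  a_51 = 254;  a_52 = 48
  a_53 = 178;  a_54 = 67;  a_55 = 193;  a_56 = 203;  a_57 = 172;  a_58 = 185
  a_59 = 113;  a_60 = 109;  a_61 = 89;  a_62 = 43;  a_63 = 70;  a_64 = 160
  a_65 = 65;  a_66 = 34;  a_67 = 104;  a_68 = 123;  a_69 = 201;  a_70 = 112
  a_71 = 68;  a_72 = 104;  a_73 = 60;  a_74 = 203;  a_75 = 104;  a_76 = 227
  a_77 = 33;  a_78 = 96;  a_79 = 203;  a_80 = 240;  a_81 = 211;  a_82 = 188
  a_83 = 188;  a_84 = 14;  a_85 = 81;  a_86 = 219;  a_87 = 83;  a_88 = 160
  a_89 = 133;  a_90 = 205;  a_91 = 227;  a_92 = 141;  a_93 = 117;  a_94 = 124
  a_95 = 92;  a_96 = 19;  a_97 = 178;  a_98 = 70;  a_99 = 7;  a_100 = 1
  a_101 = 60;  a_102 = 202;  a_103 = 210;  a_104 = 98;  a_105 = 43;  a_106 = 90
  a_107 = 53;  a_108 = 59;  a_109 = 202;  a_110 = 41;  a_111 = 132;  a_112 = 243
  a_113 = 230;  a_114 = 184;  a_115 = 182;  a_116 = 175;  a_117 = 37;  a_118 = 195
  a_119 = 136;  a_120 = 205;  a_121 = 85;  a_122 = 137;  a_123 = 5;  a_124 = 67
  a_125 = 206;  a_126 = 156;  a_127 = 217;  a_128 = 50;  a_129 = 68;  a_130 = 31
  a_131 = 193;  a_132 = 144;  a_133 = 252;  a_134 = 128;  a_135 = 152;  a_136 = 115
  a_137 = 52;  a_138 = 223;  a_139 = 129;  a_140 = 236;  a_141 = 171;  a_142 = 164
  a_143 = 235;  a_144 = 116;  a_145 = 244;  a_146 = 74;  a_147 = 5;  a_148 = 207
  a_149 = 155;  a_150 = 252;  a_151 = 57;  a_152 = 201;  a_153 = 191;  a_154 = 225
  a_155 = 213;  a_156 = 148;  a_157 = 160;  a_158 = 171;  a_159 = 234;  a_160 = 2
  a_161 = 91;  a_162 = 233;  a_163 = 100;  a_164 = 122;  a_165 = 114;  a_166 = 142
  a_167 = 75;  a_168 = 206;  a_169 = 249;  a_170 = 115;  a_171 = 142;  a_172 = 153
  a_173 = 8;  a_174 = 99;  a_175 = 46;  a_176 = 240;  a_177 = 138;  a_178 = 139
  a_179 = 201;  a_180 = 139;  a_181 = 244;  a_182 = 241;  a_183 = 201;  a_184 = 85
  a_185 = 17;  a_186 = 155;  a_187 = 38;  a_188 = 248;  a_189 = 113;  a_190 = 50
  a_191 = 240;  a_192 = 131;  a_193 = 57;  a_194 = 240;  a_195 = 116;  a_196 = 200
  a_197 = 180;  a_198 = 203;  a_199 = 16;  a_200 = 155;  a_201 = 81;  a_202 = 120
  a_203 = 59;  a_204 = 152;  a_205 = 195;  a_206 = 76;  a_207 = 60;  a_208 = 118
  a_209 = 41;  a_210 = 195;  a_211 = 243;  a_212 = 168;  a_213 = 93;  a_214 = 21
  a_215 = 235;  a_216 = 245;  a_217 = 181;  a_218 = 28;  a_219 = 68;  a_220 = 35
  a_221 = 210;  a_222 = 14;  a_223 = 175;  a_224 = 177;  a_225 = 236;  a_226 = 202
  a_227 = 66;  a_228 = 26;  a_229 = 59;  a_230 = 114;  a_231 = 29;  a_232 = 251
  a_233 = 146;  a_234 = 57;  a_235 = 236;  a_236 = 211;  a_237 = 22;  a_238 = 152
  a_239 = 110;  a_240 = 87;  a_241 = 109;  a_242 = 99;  a_243 = 48;  a_244 = 229
  a_245 = 141;  a_246 = 81;  a_247 = 253;  a_248 = 243;  a_249 = 206;  a_250 = 180
  a_251 = 201;  a_252 = 98;  a_253 = 236;  a_254 = 167;  a_255 = 177;  a_256 = 16
  a_257 = 108;  a_258 = 192;  a_259 = 80;  a_260 = 147;  a_261 = 252;  a_262 = 215
  a_263 = 145;  a_264 = 68;  a_265 = 251;  a_266 = 76;  a_267 = 219;  a_268 = 4
  a_269 = 212;  a_270 = 210;  a_271 = 61;  a_272 = 119;  a_273 = 155;  a_274 = 100
  a_275 = 177;  a_276 = 241;  a_277 = 103;  a_278 = 73;  a_279 = 85;  a_280 = 148
  a_281 = 200;  a_282 = 59;  a_283 = 170;  a_284 = 234;  a_285 = 131;  a_286 = 89
  a_287 = 212;  a_288 = 122;  a_289 = 66;  a_290 = 70;  a_291 = 59;  a_292 = 198
  a_293 = 225;  a_294 = 211;  a_295 = 22;  a_296 = 9;  a_297 = 176;  a_298 = 195
  a_299 = 222;  a_300 = 112;  a_301 = 162;  a_302 = 147;  a_303 = 209;  a_304 = 139
  a_305 = 124;  a_306 = 105;  a_307 = 97;  a_308 = 253;  a_309 = 73;  a_310 = 11
  a_311 = 70;  a_312 = 208;  a_313 = 161;  a_314 = 2;  a_315 = 184;  a_316 = 139
  a_317 = 169;  a_318 = 112;  a_319 = 164;  a_320 = 232;  a_321 = 44;  a_322 = 139
  a_323 = 248;  a_324 = 83;  a_325 = 65;  a_326 = 144;  a_327 = 107;  a_328 = 64
  a_329 = 179;  a_330 = 92;  a_331 = 252;  a_332 = 158;  a_333 = 193;  a_334 = 171
  a_335 = 211;  a_336 = 240;  a_337 = 245;  a_338 = 157;  a_339 = 51;  a_340 = 93
  a_341 = 245;  a_342 = 124;  a_343 = 172;  a_344 = 179;  a_345 = 178;  a_346 = 22
  a_347 = 87;  a_348 = 225;  a_349 = 28;  a_350 = 74;  a_351 = 114;  a_352 = 82
  a_353 = 139;  a_354 = 74;  a_355 = 133;  a_356 = 251;  a_357 = 90;  a_358 = 9
  a_359 = 212;  a_360 = 179;  a_361 = 198;  a_362 = 56;  a_363 = 102;  a_364 = 191
  a_365 = 181;  a_366 = 67;  a_367 = 24;  a_368 = 61;  a_369 = 5;  a_370 = 217
  a_371 = 117;  a_372 = 163;  a_373 = 14;  a_374 = 76;  a_375 = 185;  a_376 = 82
  a_377 = 212;  a_378 = 47;  a_379 = 161;  a_380 = 144;  a_381 = 220;  a_382 = 192
  a_383 = 8;  a_384 = 115;  a_385 = 4;  a_386 = 207;  a_387 = 97;  a_388 = 156
  a_389 = 11;  a_390 = 244
a_391 = 200·244 + 161·11 + 255·156 + 75·97 + 191·207 = 203
a_392 = 200·203 + 161·244 + 255·11 + 75·156 + 191·97 = 20

20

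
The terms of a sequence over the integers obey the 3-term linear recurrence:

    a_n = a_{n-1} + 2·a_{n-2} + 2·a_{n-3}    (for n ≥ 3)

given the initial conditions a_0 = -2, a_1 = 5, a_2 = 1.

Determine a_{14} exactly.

a_3 = 1·1 + 2·5 + 2·-2 = 7
a_4 = 1·7 + 2·1 + 2·5 = 19
a_5 = 1·19 + 2·7 + 2·1 = 35
a_6 = 1·35 + 2·19 + 2·7 = 87
a_7 = 1·87 + 2·35 + 2·19 = 195
a_8 = 1·195 + 2·87 + 2·35 = 439
a_9 = 1·439 + 2·195 + 2·87 = 1003
a_10 = 1·1003 + 2·439 + 2·195 = 2271
a_11 = 1·2271 + 2·1003 + 2·439 = 5155
a_12 = 1·5155 + 2·2271 + 2·1003 = 11703
a_13 = 1·11703 + 2·5155 + 2·2271 = 26555
a_14 = 1·26555 + 2·11703 + 2·5155 = 60271

60271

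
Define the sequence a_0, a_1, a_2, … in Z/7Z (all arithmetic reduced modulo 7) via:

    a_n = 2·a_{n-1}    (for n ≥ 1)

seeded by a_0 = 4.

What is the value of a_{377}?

a_1 = 2·4 = 1
a_2 = 2·1 = 2
a_3 = 2·2 = 4
(a_3) = (4) = (a_0), so the sequence has period 3.
377 ≡ 2 (mod 3), hence a_377 = a_2 = 2.

2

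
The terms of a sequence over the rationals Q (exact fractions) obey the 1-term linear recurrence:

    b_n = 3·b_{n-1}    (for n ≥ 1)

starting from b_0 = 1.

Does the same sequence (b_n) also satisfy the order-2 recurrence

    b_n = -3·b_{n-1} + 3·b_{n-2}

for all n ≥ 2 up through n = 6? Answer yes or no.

no

Terms b_0..b_6: 1, 3, 9, 27, 81, 243, 729
n=2: candidate gives -6, actual b_2 = 9 ✗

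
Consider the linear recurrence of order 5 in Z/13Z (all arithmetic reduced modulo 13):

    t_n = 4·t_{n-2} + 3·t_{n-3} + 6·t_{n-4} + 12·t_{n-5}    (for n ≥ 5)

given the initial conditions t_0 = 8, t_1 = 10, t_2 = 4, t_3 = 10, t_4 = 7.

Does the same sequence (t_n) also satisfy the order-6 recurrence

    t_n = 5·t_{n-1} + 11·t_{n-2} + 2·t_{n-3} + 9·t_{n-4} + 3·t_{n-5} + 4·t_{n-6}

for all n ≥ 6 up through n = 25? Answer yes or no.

Terms t_0..t_25: 8, 10, 4, 10, 7, 0, 7, 12, 8, 10, 6, 12, 12, 1, 6, 2, 9, 7, 12, 9, 4, 1, 4, 6, 8, 12
n=6: candidate gives 0, actual t_6 = 7 ✗

no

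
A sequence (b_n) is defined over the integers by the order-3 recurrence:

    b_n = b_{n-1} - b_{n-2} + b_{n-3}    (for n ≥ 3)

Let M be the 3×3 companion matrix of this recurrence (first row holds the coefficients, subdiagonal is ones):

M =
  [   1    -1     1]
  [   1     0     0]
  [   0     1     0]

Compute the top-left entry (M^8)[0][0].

(M^8)[0][0] is the top entry after applying M 8 times to the unit state (1, 0, 0). Equivalently it is h_{10} for the auxiliary sequence (h_n) obeying the same recurrence with h_2 = 1 and h_i = 0 for 0 ≤ i < 2:
h_3 = 1·1 + -1·0 + 1·0 = 1
h_4 = 1·1 + -1·1 + 1·0 = 0
h_5 = 1·0 + -1·1 + 1·1 = 0
h_6 = 1·0 + -1·0 + 1·1 = 1
(h_4, h_5, h_6) = (0, 0, 1) = (h_0, h_1, h_2), so the sequence has period 4.
10 ≡ 2 (mod 4), hence h_10 = h_2 = 1.

1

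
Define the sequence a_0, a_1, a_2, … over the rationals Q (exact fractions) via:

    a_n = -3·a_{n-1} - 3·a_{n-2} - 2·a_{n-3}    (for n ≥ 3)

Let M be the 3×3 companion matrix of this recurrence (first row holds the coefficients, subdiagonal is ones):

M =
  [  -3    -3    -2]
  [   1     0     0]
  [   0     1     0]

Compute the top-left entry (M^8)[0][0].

(M^8)[0][0] is the top entry after applying M 8 times to the unit state (1, 0, 0). Equivalently it is h_{10} for the auxiliary sequence (h_n) obeying the same recurrence with h_2 = 1 and h_i = 0 for 0 ≤ i < 2:
h_3 = -3·1 + -3·0 + -2·0 = -3
h_4 = -3·-3 + -3·1 + -2·0 = 6
h_5 = -3·6 + -3·-3 + -2·1 = -11
h_6 = -3·-11 + -3·6 + -2·-3 = 21
h_7 = -3·21 + -3·-11 + -2·6 = -42
h_8 = -3·-42 + -3·21 + -2·-11 = 85
h_9 = -3·85 + -3·-42 + -2·21 = -171
h_10 = -3·-171 + -3·85 + -2·-42 = 342

342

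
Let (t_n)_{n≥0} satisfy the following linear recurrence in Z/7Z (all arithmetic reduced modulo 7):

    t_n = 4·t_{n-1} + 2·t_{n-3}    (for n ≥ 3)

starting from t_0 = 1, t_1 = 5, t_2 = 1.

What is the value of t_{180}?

1

t_3 = 4·1 + 0·5 + 2·1 = 6
t_4 = 4·6 + 0·1 + 2·5 = 6
t_5 = 4·6 + 0·6 + 2·1 = 5
t_6 = 4·5 + 0·6 + 2·6 = 4
t_7 = 4·4 + 0·5 + 2·6 = 0
t_8 = 4·0 + 0·4 + 2·5 = 3
t_9 = 4·3 + 0·0 + 2·4 = 6
t_10 = 4·6 + 0·3 + 2·0 = 3
t_11 = 4·3 + 0·6 + 2·3 = 4
t_12 = 4·4 + 0·3 + 2·6 = 0
t_13 = 4·0 + 0·4 + 2·3 = 6
t_14 = 4·6 + 0·0 + 2·4 = 4
t_15 = 4·4 + 0·6 + 2·0 = 2
t_16 = 4·2 + 0·4 + 2·6 = 6
t_17 = 4·6 + 0·2 + 2·4 = 4
t_18 = 4·4 + 0·6 + 2·2 = 6
t_19 = 4·6 + 0·4 + 2·6 = 1
t_20 = 4·1 + 0·6 + 2·4 = 5
t_21 = 4·5 + 0·1 + 2·6 = 4
t_22 = 4·4 + 0·5 + 2·1 = 4
t_23 = 4·4 + 0·4 + 2·5 = 5
t_24 = 4·5 + 0·4 + 2·4 = 0
t_25 = 4·0 + 0·5 + 2·4 = 1
t_26 = 4·1 + 0·0 + 2·5 = 0
t_27 = 4·0 + 0·1 + 2·0 = 0
t_28 = 4·0 + 0·0 + 2·1 = 2
t_29 = 4·2 + 0·0 + 2·0 = 1
t_30 = 4·1 + 0·2 + 2·0 = 4
t_31 = 4·4 + 0·1 + 2·2 = 6
t_32 = 4·6 + 0·4 + 2·1 = 5
t_33 = 4·5 + 0·6 + 2·4 = 0
t_34 = 4·0 + 0·5 + 2·6 = 5
t_35 = 4·5 + 0·0 + 2·5 = 2
t_36 = 4·2 + 0·5 + 2·0 = 1
t_37 = 4·1 + 0·2 + 2·5 = 0
t_38 = 4·0 + 0·1 + 2·2 = 4
t_39 = 4·4 + 0·0 + 2·1 = 4
t_40 = 4·4 + 0·4 + 2·0 = 2
t_41 = 4·2 + 0·4 + 2·4 = 2
t_42 = 4·2 + 0·2 + 2·4 = 2
t_43 = 4·2 + 0·2 + 2·2 = 5
t_44 = 4·5 + 0·2 + 2·2 = 3
t_45 = 4·3 + 0·5 + 2·2 = 2
t_46 = 4·2 + 0·3 + 2·5 = 4
t_47 = 4·4 + 0·2 + 2·3 = 1
t_48 = 4·1 + 0·4 + 2·2 = 1
t_49 = 4·1 + 0·1 + 2·4 = 5
t_50 = 4·5 + 0·1 + 2·1 = 1
(t_48, t_49, t_50) = (1, 5, 1) = (t_0, t_1, t_2), so the sequence has period 48.
180 ≡ 36 (mod 48), hence t_180 = t_36 = 1.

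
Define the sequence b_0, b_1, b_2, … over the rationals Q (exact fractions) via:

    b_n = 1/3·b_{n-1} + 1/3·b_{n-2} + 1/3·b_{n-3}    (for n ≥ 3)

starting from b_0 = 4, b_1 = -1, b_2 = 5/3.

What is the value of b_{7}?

b_3 = 1/3·5/3 + 1/3·-1 + 1/3·4 = 14/9
b_4 = 1/3·14/9 + 1/3·5/3 + 1/3·-1 = 20/27
b_5 = 1/3·20/27 + 1/3·14/9 + 1/3·5/3 = 107/81
b_6 = 1/3·107/81 + 1/3·20/27 + 1/3·14/9 = 293/243
b_7 = 1/3·293/243 + 1/3·107/81 + 1/3·20/27 = 794/729

794/729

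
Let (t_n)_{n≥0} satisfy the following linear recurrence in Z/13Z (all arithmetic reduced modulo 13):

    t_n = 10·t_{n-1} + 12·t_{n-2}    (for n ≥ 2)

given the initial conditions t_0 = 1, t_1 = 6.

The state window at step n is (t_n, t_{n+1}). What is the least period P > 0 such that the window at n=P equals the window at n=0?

7

n=0: window = (1, 6)
n=1: window = (6, 7)
n=2: window = (7, 12)
n=3: window = (12, 9)
n=4: window = (9, 0)
n=5: window = (0, 4)
n=6: window = (4, 1)
n=7: window = (1, 6)
window at n=7 equals window at n=0 → period = 7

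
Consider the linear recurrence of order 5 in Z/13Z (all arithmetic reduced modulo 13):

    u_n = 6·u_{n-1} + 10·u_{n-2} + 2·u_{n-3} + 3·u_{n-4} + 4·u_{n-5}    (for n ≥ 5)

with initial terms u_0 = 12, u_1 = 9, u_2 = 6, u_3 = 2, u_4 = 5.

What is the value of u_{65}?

u_5 = 6·5 + 10·2 + 2·6 + 3·9 + 4·12 = 7
u_6 = 6·7 + 10·5 + 2·2 + 3·6 + 4·9 = 7
u_7 = 6·7 + 10·7 + 2·5 + 3·2 + 4·6 = 9
u_8 = 6·9 + 10·7 + 2·7 + 3·5 + 4·2 = 5
u_9 = 6·5 + 10·9 + 2·7 + 3·7 + 4·5 = 6
u_10 = 6·6 + 10·5 + 2·9 + 3·7 + 4·7 = 10
u_11 = 6·10 + 10·6 + 2·5 + 3·9 + 4·7 = 3
u_12 = 6·3 + 10·10 + 2·6 + 3·5 + 4·9 = 12
u_13 = 6·12 + 10·3 + 2·10 + 3·6 + 4·5 = 4
u_14 = 6·4 + 10·12 + 2·3 + 3·10 + 4·6 = 9
u_15 = 6·9 + 10·4 + 2·12 + 3·3 + 4·10 = 11
u_16 = 6·11 + 10·9 + 2·4 + 3·12 + 4·3 = 4
u_17 = 6·4 + 10·11 + 2·9 + 3·4 + 4·12 = 4
u_18 = 6·4 + 10·4 + 2·11 + 3·9 + 4·4 = 12
u_19 = 6·12 + 10·4 + 2·4 + 3·11 + 4·9 = 7
u_20 = 6·7 + 10·12 + 2·4 + 3·4 + 4·11 = 5
u_21 = 6·5 + 10·7 + 2·12 + 3·4 + 4·4 = 9
u_22 = 6·9 + 10·5 + 2·7 + 3·12 + 4·4 = 1
u_23 = 6·1 + 10·9 + 2·5 + 3·7 + 4·12 = 6
u_24 = 6·6 + 10·1 + 2·9 + 3·5 + 4·7 = 3
u_25 = 6·3 + 10·6 + 2·1 + 3·9 + 4·5 = 10
u_26 = 6·10 + 10·3 + 2·6 + 3·1 + 4·9 = 11
u_27 = 6·11 + 10·10 + 2·3 + 3·6 + 4·1 = 12
u_28 = 6·12 + 10·11 + 2·10 + 3·3 + 4·6 = 1
u_29 = 6·1 + 10·12 + 2·11 + 3·10 + 4·3 = 8
u_30 = 6·8 + 10·1 + 2·12 + 3·11 + 4·10 = 12
u_31 = 6·12 + 10·8 + 2·1 + 3·12 + 4·11 = 0
u_32 = 6·0 + 10·12 + 2·8 + 3·1 + 4·12 = 5
u_33 = 6·5 + 10·0 + 2·12 + 3·8 + 4·1 = 4
u_34 = 6·4 + 10·5 + 2·0 + 3·12 + 4·8 = 12
u_35 = 6·12 + 10·4 + 2·5 + 3·0 + 4·12 = 1
u_36 = 6·1 + 10·12 + 2·4 + 3·5 + 4·0 = 6
u_37 = 6·6 + 10·1 + 2·12 + 3·4 + 4·5 = 11
u_38 = 6·11 + 10·6 + 2·1 + 3·12 + 4·4 = 11
u_39 = 6·11 + 10·11 + 2·6 + 3·1 + 4·12 = 5
u_40 = 6·5 + 10·11 + 2·11 + 3·6 + 4·1 = 2
u_41 = 6·2 + 10·5 + 2·11 + 3·11 + 4·6 = 11
u_42 = 6·11 + 10·2 + 2·5 + 3·11 + 4·11 = 4
u_43 = 6·4 + 10·11 + 2·2 + 3·5 + 4·11 = 2
u_44 = 6·2 + 10·4 + 2·11 + 3·2 + 4·5 = 9
u_45 = 6·9 + 10·2 + 2·4 + 3·11 + 4·2 = 6
u_46 = 6·6 + 10·9 + 2·2 + 3·4 + 4·11 = 4
u_47 = 6·4 + 10·6 + 2·9 + 3·2 + 4·4 = 7
u_48 = 6·7 + 10·4 + 2·6 + 3·9 + 4·2 = 12
u_49 = 6·12 + 10·7 + 2·4 + 3·6 + 4·9 = 9
u_50 = 6·9 + 10·12 + 2·7 + 3·4 + 4·6 = 3
u_51 = 6·3 + 10·9 + 2·12 + 3·7 + 4·4 = 0
u_52 = 6·0 + 10·3 + 2·9 + 3·12 + 4·7 = 8
u_53 = 6·8 + 10·0 + 2·3 + 3·9 + 4·12 = 12
u_54 = 6·12 + 10·8 + 2·0 + 3·3 + 4·9 = 2
u_55 = 6·2 + 10·12 + 2·8 + 3·0 + 4·3 = 4
u_56 = 6·4 + 10·2 + 2·12 + 3·8 + 4·0 = 1
u_57 = 6·1 + 10·4 + 2·2 + 3·12 + 4·8 = 1
u_58 = 6·1 + 10·1 + 2·4 + 3·2 + 4·12 = 0
u_59 = 6·0 + 10·1 + 2·1 + 3·4 + 4·2 = 6
u_60 = 6·6 + 10·0 + 2·1 + 3·1 + 4·4 = 5
u_61 = 6·5 + 10·6 + 2·0 + 3·1 + 4·1 = 6
u_62 = 6·6 + 10·5 + 2·6 + 3·0 + 4·1 = 11
u_63 = 6·11 + 10·6 + 2·5 + 3·6 + 4·0 = 11
u_64 = 6·11 + 10·11 + 2·6 + 3·5 + 4·6 = 6
u_65 = 6·6 + 10·11 + 2·11 + 3·6 + 4·5 = 11

11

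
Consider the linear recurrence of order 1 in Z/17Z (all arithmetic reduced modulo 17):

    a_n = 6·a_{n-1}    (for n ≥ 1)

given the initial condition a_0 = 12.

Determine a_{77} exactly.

1

a_1 = 6·12 = 4
a_2 = 6·4 = 7
a_3 = 6·7 = 8
a_4 = 6·8 = 14
a_5 = 6·14 = 16
a_6 = 6·16 = 11
a_7 = 6·11 = 15
a_8 = 6·15 = 5
a_9 = 6·5 = 13
a_10 = 6·13 = 10
a_11 = 6·10 = 9
a_12 = 6·9 = 3
a_13 = 6·3 = 1
a_14 = 6·1 = 6
a_15 = 6·6 = 2
a_16 = 6·2 = 12
(a_16) = (12) = (a_0), so the sequence has period 16.
77 ≡ 13 (mod 16), hence a_77 = a_13 = 1.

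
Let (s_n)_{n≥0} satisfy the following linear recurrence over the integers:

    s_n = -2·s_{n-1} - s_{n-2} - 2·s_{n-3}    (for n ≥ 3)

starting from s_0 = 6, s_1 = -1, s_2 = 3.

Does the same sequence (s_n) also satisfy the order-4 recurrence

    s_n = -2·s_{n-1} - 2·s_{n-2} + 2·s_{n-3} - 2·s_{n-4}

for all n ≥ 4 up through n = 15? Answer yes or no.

no

Terms s_0..s_15: 6, -1, 3, -17, 33, -55, 111, -233, 465, -919, 1839, -3689, 7377, -14743, 29487, -58985
n=4: candidate gives 14, actual s_4 = 33 ✗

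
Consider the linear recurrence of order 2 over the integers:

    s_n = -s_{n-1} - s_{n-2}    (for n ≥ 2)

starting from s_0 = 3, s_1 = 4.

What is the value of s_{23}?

s_2 = -1·4 + -1·3 = -7
s_3 = -1·-7 + -1·4 = 3
s_4 = -1·3 + -1·-7 = 4
(s_3, s_4) = (3, 4) = (s_0, s_1), so the sequence has period 3.
23 ≡ 2 (mod 3), hence s_23 = s_2 = -7.

-7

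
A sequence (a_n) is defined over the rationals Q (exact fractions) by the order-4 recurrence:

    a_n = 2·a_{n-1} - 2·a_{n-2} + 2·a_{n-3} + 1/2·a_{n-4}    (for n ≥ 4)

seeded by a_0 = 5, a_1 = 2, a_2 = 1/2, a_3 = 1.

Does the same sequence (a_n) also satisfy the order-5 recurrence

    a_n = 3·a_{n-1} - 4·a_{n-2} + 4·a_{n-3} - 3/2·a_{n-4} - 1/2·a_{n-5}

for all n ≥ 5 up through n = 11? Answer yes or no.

yes

Terms a_0..a_11: 5, 2, 1/2, 1, 15/2, 15, 69/4, 20, 157/4, 161/2, 1049/8, 759/4
n=5: candidate gives 15, actual a_5 = 15 ✓
n=6: candidate gives 69/4, actual a_6 = 69/4 ✓
n=7: candidate gives 20, actual a_7 = 20 ✓
n=8: candidate gives 157/4, actual a_8 = 157/4 ✓
n=9: candidate gives 161/2, actual a_9 = 161/2 ✓
n=10: candidate gives 1049/8, actual a_10 = 1049/8 ✓
n=11: candidate gives 759/4, actual a_11 = 759/4 ✓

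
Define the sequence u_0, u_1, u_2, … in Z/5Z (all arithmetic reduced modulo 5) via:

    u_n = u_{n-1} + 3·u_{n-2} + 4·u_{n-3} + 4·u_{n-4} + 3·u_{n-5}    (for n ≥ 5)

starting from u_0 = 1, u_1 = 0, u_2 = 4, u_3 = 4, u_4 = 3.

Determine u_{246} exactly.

4

u_5 = 1·3 + 3·4 + 4·4 + 4·0 + 3·1 = 4
u_6 = 1·4 + 3·3 + 4·4 + 4·4 + 3·0 = 0
u_7 = 1·0 + 3·4 + 4·3 + 4·4 + 3·4 = 2
u_8 = 1·2 + 3·0 + 4·4 + 4·3 + 3·4 = 2
u_9 = 1·2 + 3·2 + 4·0 + 4·4 + 3·3 = 3
u_10 = 1·3 + 3·2 + 4·2 + 4·0 + 3·4 = 4
Continuing the recurrence:
  u_11 = 4;  u_12 = 2;  u_13 = 3;  u_14 = 0;  u_15 = 0;  u_16 = 2
  u_17 = 0;  u_18 = 0;  u_19 = 3;  u_20 = 1;  u_21 = 1;  u_22 = 1
  u_23 = 0;  u_24 = 0;  u_25 = 1;  u_26 = 3;  u_27 = 4;  u_28 = 2
  u_29 = 0;  u_30 = 2;  u_31 = 0;  u_32 = 1;  u_33 = 0;  u_34 = 1
  u_35 = 1;  u_36 = 3;  u_37 = 3;  u_38 = 0;  u_39 = 3;  u_40 = 0
  u_41 = 0;  u_42 = 1;  u_43 = 3;  u_44 = 0;  u_45 = 3;  u_46 = 4
  u_47 = 3;  u_48 = 1;  u_49 = 3;  u_50 = 3;  u_51 = 0;  u_52 = 4
  u_53 = 1;  u_54 = 4;  u_55 = 2;  u_56 = 4;  u_57 = 2;  u_58 = 1
  u_59 = 3;  u_60 = 1;  u_61 = 4;  u_62 = 4;  u_63 = 0;  u_64 = 1
  u_65 = 1;  u_66 = 2;  u_67 = 1;  u_68 = 0;  u_69 = 3;  u_70 = 3
  u_71 = 2;  u_72 = 1;  u_73 = 1;  u_74 = 3;  u_75 = 2;  u_76 = 0
  u_77 = 0;  u_78 = 3;  u_79 = 0;  u_80 = 0;  u_81 = 2;  u_82 = 4
  u_83 = 4;  u_84 = 4;  u_85 = 0;  u_86 = 0;  u_87 = 4;  u_88 = 2
  u_89 = 1;  u_90 = 3;  u_91 = 0;  u_92 = 3;  u_93 = 0;  u_94 = 4
  u_95 = 0;  u_96 = 4;  u_97 = 4;  u_98 = 2;  u_99 = 2;  u_100 = 0
  u_101 = 2;  u_102 = 0;  u_103 = 0;  u_104 = 4;  u_105 = 2;  u_106 = 0
  u_107 = 2;  u_108 = 1;  u_109 = 2;  u_110 = 4;  u_111 = 2;  u_112 = 2
  u_113 = 0;  u_114 = 1;  u_115 = 4;  u_116 = 1;  u_117 = 3;  u_118 = 1
  u_119 = 3;  u_120 = 4;  u_121 = 2;  u_122 = 4;  u_123 = 1;  u_124 = 1
  u_125 = 0;  u_126 = 4;  u_127 = 4;  u_128 = 3;  u_129 = 4;  u_130 = 0
  u_131 = 2;  u_132 = 2;  u_133 = 3;  u_134 = 4;  u_135 = 4;  u_136 = 2
  u_137 = 3;  u_138 = 0;  u_139 = 0;  u_140 = 2;  u_141 = 0;  u_142 = 0
  u_143 = 3;  u_144 = 1;  u_145 = 1;  u_146 = 1;  u_147 = 0;  u_148 = 0
  u_149 = 1;  u_150 = 3;  u_151 = 4;  u_152 = 2;  u_153 = 0;  u_154 = 2
  u_155 = 0;  u_156 = 1;  u_157 = 0;  u_158 = 1;  u_159 = 1;  u_160 = 3
  u_161 = 3;  u_162 = 0;  u_163 = 3;  u_164 = 0;  u_165 = 0;  u_166 = 1
  u_167 = 3;  u_168 = 0;  u_169 = 3;  u_170 = 4;  u_171 = 3;  u_172 = 1
  u_173 = 3;  u_174 = 3;  u_175 = 0;  u_176 = 4;  u_177 = 1;  u_178 = 4
  u_179 = 2;  u_180 = 4;  u_181 = 2;  u_182 = 1;  u_183 = 3;  u_184 = 1
  u_185 = 4;  u_186 = 4;  u_187 = 0;  u_188 = 1;  u_189 = 1;  u_190 = 2
  u_191 = 1;  u_192 = 0;  u_193 = 3;  u_194 = 3;  u_195 = 2;  u_196 = 1
  u_197 = 1;  u_198 = 3;  u_199 = 2;  u_200 = 0;  u_201 = 0;  u_202 = 3
  u_203 = 0;  u_204 = 0;  u_205 = 2;  u_206 = 4;  u_207 = 4;  u_208 = 4
  u_209 = 0;  u_210 = 0;  u_211 = 4;  u_212 = 2;  u_213 = 1;  u_214 = 3
  u_215 = 0;  u_216 = 3;  u_217 = 0;  u_218 = 4;  u_219 = 0;  u_220 = 4
  u_221 = 4;  u_222 = 2;  u_223 = 2;  u_224 = 0;  u_225 = 2;  u_226 = 0
  u_227 = 0;  u_228 = 4;  u_229 = 2;  u_230 = 0;  u_231 = 2;  u_232 = 1
  u_233 = 2;  u_234 = 4;  u_235 = 2;  u_236 = 2;  u_237 = 0;  u_238 = 1
  u_239 = 4;  u_240 = 1;  u_241 = 3;  u_242 = 1;  u_243 = 3;  u_244 = 4
u_245 = 1·4 + 3·3 + 4·1 + 4·3 + 3·1 = 2
u_246 = 1·2 + 3·4 + 4·3 + 4·1 + 3·3 = 4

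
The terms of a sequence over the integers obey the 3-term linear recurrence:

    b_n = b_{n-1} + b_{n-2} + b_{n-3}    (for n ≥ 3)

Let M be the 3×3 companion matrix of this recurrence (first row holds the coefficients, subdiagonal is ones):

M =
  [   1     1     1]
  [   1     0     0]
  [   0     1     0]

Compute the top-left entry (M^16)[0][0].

(M^16)[0][0] is the top entry after applying M 16 times to the unit state (1, 0, 0). Equivalently it is h_{18} for the auxiliary sequence (h_n) obeying the same recurrence with h_2 = 1 and h_i = 0 for 0 ≤ i < 2:
h_3 = 1·1 + 1·0 + 1·0 = 1
h_4 = 1·1 + 1·1 + 1·0 = 2
h_5 = 1·2 + 1·1 + 1·1 = 4
h_6 = 1·4 + 1·2 + 1·1 = 7
h_7 = 1·7 + 1·4 + 1·2 = 13
h_8 = 1·13 + 1·7 + 1·4 = 24
h_9 = 1·24 + 1·13 + 1·7 = 44
h_10 = 1·44 + 1·24 + 1·13 = 81
h_11 = 1·81 + 1·44 + 1·24 = 149
h_12 = 1·149 + 1·81 + 1·44 = 274
h_13 = 1·274 + 1·149 + 1·81 = 504
h_14 = 1·504 + 1·274 + 1·149 = 927
h_15 = 1·927 + 1·504 + 1·274 = 1705
h_16 = 1·1705 + 1·927 + 1·504 = 3136
h_17 = 1·3136 + 1·1705 + 1·927 = 5768
h_18 = 1·5768 + 1·3136 + 1·1705 = 10609

10609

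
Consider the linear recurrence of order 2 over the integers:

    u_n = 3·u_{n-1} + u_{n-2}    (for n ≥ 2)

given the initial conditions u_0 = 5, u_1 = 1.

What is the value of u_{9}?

32605

u_2 = 3·1 + 1·5 = 8
u_3 = 3·8 + 1·1 = 25
u_4 = 3·25 + 1·8 = 83
u_5 = 3·83 + 1·25 = 274
u_6 = 3·274 + 1·83 = 905
u_7 = 3·905 + 1·274 = 2989
u_8 = 3·2989 + 1·905 = 9872
u_9 = 3·9872 + 1·2989 = 32605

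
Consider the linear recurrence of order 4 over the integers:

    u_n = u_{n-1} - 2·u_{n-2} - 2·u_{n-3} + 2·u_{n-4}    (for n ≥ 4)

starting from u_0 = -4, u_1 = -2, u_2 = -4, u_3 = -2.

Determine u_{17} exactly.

u_4 = 1·-2 + -2·-4 + -2·-2 + 2·-4 = 2
u_5 = 1·2 + -2·-2 + -2·-4 + 2·-2 = 10
u_6 = 1·10 + -2·2 + -2·-2 + 2·-4 = 2
u_7 = 1·2 + -2·10 + -2·2 + 2·-2 = -26
u_8 = 1·-26 + -2·2 + -2·10 + 2·2 = -46
u_9 = 1·-46 + -2·-26 + -2·2 + 2·10 = 22
u_10 = 1·22 + -2·-46 + -2·-26 + 2·2 = 170
u_11 = 1·170 + -2·22 + -2·-46 + 2·-26 = 166
u_12 = 1·166 + -2·170 + -2·22 + 2·-46 = -310
u_13 = 1·-310 + -2·166 + -2·170 + 2·22 = -938
u_14 = 1·-938 + -2·-310 + -2·166 + 2·170 = -310
u_15 = 1·-310 + -2·-938 + -2·-310 + 2·166 = 2518
u_16 = 1·2518 + -2·-310 + -2·-938 + 2·-310 = 4394
u_17 = 1·4394 + -2·2518 + -2·-310 + 2·-938 = -1898

-1898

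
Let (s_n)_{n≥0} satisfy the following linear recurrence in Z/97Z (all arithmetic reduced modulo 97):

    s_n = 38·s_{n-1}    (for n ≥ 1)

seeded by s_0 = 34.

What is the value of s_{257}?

48

s_1 = 38·34 = 31
s_2 = 38·31 = 14
s_3 = 38·14 = 47
s_4 = 38·47 = 40
s_5 = 38·40 = 65
s_6 = 38·65 = 45
s_7 = 38·45 = 61
s_8 = 38·61 = 87
s_9 = 38·87 = 8
s_10 = 38·8 = 13
s_11 = 38·13 = 9
s_12 = 38·9 = 51
s_13 = 38·51 = 95
s_14 = 38·95 = 21
s_15 = 38·21 = 22
s_16 = 38·22 = 60
s_17 = 38·60 = 49
s_18 = 38·49 = 19
s_19 = 38·19 = 43
s_20 = 38·43 = 82
s_21 = 38·82 = 12
s_22 = 38·12 = 68
s_23 = 38·68 = 62
s_24 = 38·62 = 28
s_25 = 38·28 = 94
s_26 = 38·94 = 80
s_27 = 38·80 = 33
s_28 = 38·33 = 90
s_29 = 38·90 = 25
s_30 = 38·25 = 77
s_31 = 38·77 = 16
s_32 = 38·16 = 26
s_33 = 38·26 = 18
s_34 = 38·18 = 5
s_35 = 38·5 = 93
s_36 = 38·93 = 42
s_37 = 38·42 = 44
s_38 = 38·44 = 23
s_39 = 38·23 = 1
s_40 = 38·1 = 38
s_41 = 38·38 = 86
s_42 = 38·86 = 67
s_43 = 38·67 = 24
s_44 = 38·24 = 39
s_45 = 38·39 = 27
s_46 = 38·27 = 56
s_47 = 38·56 = 91
s_48 = 38·91 = 63
s_49 = 38·63 = 66
s_50 = 38·66 = 83
s_51 = 38·83 = 50
s_52 = 38·50 = 57
s_53 = 38·57 = 32
s_54 = 38·32 = 52
s_55 = 38·52 = 36
s_56 = 38·36 = 10
s_57 = 38·10 = 89
s_58 = 38·89 = 84
s_59 = 38·84 = 88
s_60 = 38·88 = 46
s_61 = 38·46 = 2
s_62 = 38·2 = 76
s_63 = 38·76 = 75
s_64 = 38·75 = 37
s_65 = 38·37 = 48
s_66 = 38·48 = 78
s_67 = 38·78 = 54
s_68 = 38·54 = 15
s_69 = 38·15 = 85
s_70 = 38·85 = 29
s_71 = 38·29 = 35
s_72 = 38·35 = 69
s_73 = 38·69 = 3
s_74 = 38·3 = 17
s_75 = 38·17 = 64
s_76 = 38·64 = 7
s_77 = 38·7 = 72
s_78 = 38·72 = 20
s_79 = 38·20 = 81
s_80 = 38·81 = 71
s_81 = 38·71 = 79
s_82 = 38·79 = 92
s_83 = 38·92 = 4
s_84 = 38·4 = 55
s_85 = 38·55 = 53
s_86 = 38·53 = 74
s_87 = 38·74 = 96
s_88 = 38·96 = 59
s_89 = 38·59 = 11
s_90 = 38·11 = 30
s_91 = 38·30 = 73
s_92 = 38·73 = 58
s_93 = 38·58 = 70
s_94 = 38·70 = 41
s_95 = 38·41 = 6
s_96 = 38·6 = 34
(s_96) = (34) = (s_0), so the sequence has period 96.
257 ≡ 65 (mod 96), hence s_257 = s_65 = 48.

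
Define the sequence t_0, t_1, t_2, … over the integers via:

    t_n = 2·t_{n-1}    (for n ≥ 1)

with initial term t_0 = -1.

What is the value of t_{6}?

-64

t_1 = 2·-1 = -2
t_2 = 2·-2 = -4
t_3 = 2·-4 = -8
t_4 = 2·-8 = -16
t_5 = 2·-16 = -32
t_6 = 2·-32 = -64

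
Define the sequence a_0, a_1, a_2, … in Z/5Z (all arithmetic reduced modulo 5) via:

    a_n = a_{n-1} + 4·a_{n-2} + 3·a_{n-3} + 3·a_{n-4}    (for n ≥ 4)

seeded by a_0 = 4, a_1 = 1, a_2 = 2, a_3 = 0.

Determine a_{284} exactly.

a_4 = 1·0 + 4·2 + 3·1 + 3·4 = 3
a_5 = 1·3 + 4·0 + 3·2 + 3·1 = 2
a_6 = 1·2 + 4·3 + 3·0 + 3·2 = 0
a_7 = 1·0 + 4·2 + 3·3 + 3·0 = 2
a_8 = 1·2 + 4·0 + 3·2 + 3·3 = 2
a_9 = 1·2 + 4·2 + 3·0 + 3·2 = 1
a_10 = 1·1 + 4·2 + 3·2 + 3·0 = 0
a_11 = 1·0 + 4·1 + 3·2 + 3·2 = 1
a_12 = 1·1 + 4·0 + 3·1 + 3·2 = 0
a_13 = 1·0 + 4·1 + 3·0 + 3·1 = 2
a_14 = 1·2 + 4·0 + 3·1 + 3·0 = 0
a_15 = 1·0 + 4·2 + 3·0 + 3·1 = 1
a_16 = 1·1 + 4·0 + 3·2 + 3·0 = 2
a_17 = 1·2 + 4·1 + 3·0 + 3·2 = 2
a_18 = 1·2 + 4·2 + 3·1 + 3·0 = 3
a_19 = 1·3 + 4·2 + 3·2 + 3·1 = 0
a_20 = 1·0 + 4·3 + 3·2 + 3·2 = 4
a_21 = 1·4 + 4·0 + 3·3 + 3·2 = 4
a_22 = 1·4 + 4·4 + 3·0 + 3·3 = 4
a_23 = 1·4 + 4·4 + 3·4 + 3·0 = 2
a_24 = 1·2 + 4·4 + 3·4 + 3·4 = 2
a_25 = 1·2 + 4·2 + 3·4 + 3·4 = 4
a_26 = 1·4 + 4·2 + 3·2 + 3·4 = 0
a_27 = 1·0 + 4·4 + 3·2 + 3·2 = 3
a_28 = 1·3 + 4·0 + 3·4 + 3·2 = 1
a_29 = 1·1 + 4·3 + 3·0 + 3·4 = 0
a_30 = 1·0 + 4·1 + 3·3 + 3·0 = 3
a_31 = 1·3 + 4·0 + 3·1 + 3·3 = 0
a_32 = 1·0 + 4·3 + 3·0 + 3·1 = 0
a_33 = 1·0 + 4·0 + 3·3 + 3·0 = 4
a_34 = 1·4 + 4·0 + 3·0 + 3·3 = 3
a_35 = 1·3 + 4·4 + 3·0 + 3·0 = 4
a_36 = 1·4 + 4·3 + 3·4 + 3·0 = 3
a_37 = 1·3 + 4·4 + 3·3 + 3·4 = 0
a_38 = 1·0 + 4·3 + 3·4 + 3·3 = 3
a_39 = 1·3 + 4·0 + 3·3 + 3·4 = 4
a_40 = 1·4 + 4·3 + 3·0 + 3·3 = 0
a_41 = 1·0 + 4·4 + 3·3 + 3·0 = 0
a_42 = 1·0 + 4·0 + 3·4 + 3·3 = 1
a_43 = 1·1 + 4·0 + 3·0 + 3·4 = 3
a_44 = 1·3 + 4·1 + 3·0 + 3·0 = 2
a_45 = 1·2 + 4·3 + 3·1 + 3·0 = 2
a_46 = 1·2 + 4·2 + 3·3 + 3·1 = 2
a_47 = 1·2 + 4·2 + 3·2 + 3·3 = 0
a_48 = 1·0 + 4·2 + 3·2 + 3·2 = 0
a_49 = 1·0 + 4·0 + 3·2 + 3·2 = 2
a_50 = 1·2 + 4·0 + 3·0 + 3·2 = 3
a_51 = 1·3 + 4·2 + 3·0 + 3·0 = 1
a_52 = 1·1 + 4·3 + 3·2 + 3·0 = 4
a_53 = 1·4 + 4·1 + 3·3 + 3·2 = 3
a_54 = 1·3 + 4·4 + 3·1 + 3·3 = 1
a_55 = 1·1 + 4·3 + 3·4 + 3·1 = 3
a_56 = 1·3 + 4·1 + 3·3 + 3·4 = 3
a_57 = 1·3 + 4·3 + 3·1 + 3·3 = 2
a_58 = 1·2 + 4·3 + 3·3 + 3·1 = 1
a_59 = 1·1 + 4·2 + 3·3 + 3·3 = 2
a_60 = 1·2 + 4·1 + 3·2 + 3·3 = 1
a_61 = 1·1 + 4·2 + 3·1 + 3·2 = 3
a_62 = 1·3 + 4·1 + 3·2 + 3·1 = 1
a_63 = 1·1 + 4·3 + 3·1 + 3·2 = 2
a_64 = 1·2 + 4·1 + 3·3 + 3·1 = 3
a_65 = 1·3 + 4·2 + 3·1 + 3·3 = 3
a_66 = 1·3 + 4·3 + 3·2 + 3·1 = 4
a_67 = 1·4 + 4·3 + 3·3 + 3·2 = 1
a_68 = 1·1 + 4·4 + 3·3 + 3·3 = 0
a_69 = 1·0 + 4·1 + 3·4 + 3·3 = 0
a_70 = 1·0 + 4·0 + 3·1 + 3·4 = 0
a_71 = 1·0 + 4·0 + 3·0 + 3·1 = 3
a_72 = 1·3 + 4·0 + 3·0 + 3·0 = 3
a_73 = 1·3 + 4·3 + 3·0 + 3·0 = 0
a_74 = 1·0 + 4·3 + 3·3 + 3·0 = 1
a_75 = 1·1 + 4·0 + 3·3 + 3·3 = 4
a_76 = 1·4 + 4·1 + 3·0 + 3·3 = 2
a_77 = 1·2 + 4·4 + 3·1 + 3·0 = 1
a_78 = 1·1 + 4·2 + 3·4 + 3·1 = 4
a_79 = 1·4 + 4·1 + 3·2 + 3·4 = 1
a_80 = 1·1 + 4·4 + 3·1 + 3·2 = 1
a_81 = 1·1 + 4·1 + 3·4 + 3·1 = 0
a_82 = 1·0 + 4·1 + 3·1 + 3·4 = 4
a_83 = 1·4 + 4·0 + 3·1 + 3·1 = 0
a_84 = 1·0 + 4·4 + 3·0 + 3·1 = 4
a_85 = 1·4 + 4·0 + 3·4 + 3·0 = 1
a_86 = 1·1 + 4·4 + 3·0 + 3·4 = 4
a_87 = 1·4 + 4·1 + 3·4 + 3·0 = 0
a_88 = 1·0 + 4·4 + 3·1 + 3·4 = 1
a_89 = 1·1 + 4·0 + 3·4 + 3·1 = 1
a_90 = 1·1 + 4·1 + 3·0 + 3·4 = 2
a_91 = 1·2 + 4·1 + 3·1 + 3·0 = 4
a_92 = 1·4 + 4·2 + 3·1 + 3·1 = 3
a_93 = 1·3 + 4·4 + 3·2 + 3·1 = 3
a_94 = 1·3 + 4·3 + 3·4 + 3·2 = 3
a_95 = 1·3 + 4·3 + 3·3 + 3·4 = 1
a_96 = 1·1 + 4·3 + 3·3 + 3·3 = 1
a_97 = 1·1 + 4·1 + 3·3 + 3·3 = 3
a_98 = 1·3 + 4·1 + 3·1 + 3·3 = 4
a_99 = 1·4 + 4·3 + 3·1 + 3·1 = 2
a_100 = 1·2 + 4·4 + 3·3 + 3·1 = 0
a_101 = 1·0 + 4·2 + 3·4 + 3·3 = 4
a_102 = 1·4 + 4·0 + 3·2 + 3·4 = 2
a_103 = 1·2 + 4·4 + 3·0 + 3·2 = 4
a_104 = 1·4 + 4·2 + 3·4 + 3·0 = 4
a_105 = 1·4 + 4·4 + 3·2 + 3·4 = 3
a_106 = 1·3 + 4·4 + 3·4 + 3·2 = 2
a_107 = 1·2 + 4·3 + 3·4 + 3·4 = 3
a_108 = 1·3 + 4·2 + 3·3 + 3·4 = 2
a_109 = 1·2 + 4·3 + 3·2 + 3·3 = 4
a_110 = 1·4 + 4·2 + 3·3 + 3·2 = 2
a_111 = 1·2 + 4·4 + 3·2 + 3·3 = 3
a_112 = 1·3 + 4·2 + 3·4 + 3·2 = 4
a_113 = 1·4 + 4·3 + 3·2 + 3·4 = 4
a_114 = 1·4 + 4·4 + 3·3 + 3·2 = 0
a_115 = 1·0 + 4·4 + 3·4 + 3·3 = 2
a_116 = 1·2 + 4·0 + 3·4 + 3·4 = 1
a_117 = 1·1 + 4·2 + 3·0 + 3·4 = 1
a_118 = 1·1 + 4·1 + 3·2 + 3·0 = 1
a_119 = 1·1 + 4·1 + 3·1 + 3·2 = 4
a_120 = 1·4 + 4·1 + 3·1 + 3·1 = 4
a_121 = 1·4 + 4·4 + 3·1 + 3·1 = 1
a_122 = 1·1 + 4·4 + 3·4 + 3·1 = 2
a_123 = 1·2 + 4·1 + 3·4 + 3·4 = 0
(a_120, a_121, a_122, a_123) = (4, 1, 2, 0) = (a_0, a_1, a_2, a_3), so the sequence has period 120.
284 ≡ 44 (mod 120), hence a_284 = a_44 = 2.

2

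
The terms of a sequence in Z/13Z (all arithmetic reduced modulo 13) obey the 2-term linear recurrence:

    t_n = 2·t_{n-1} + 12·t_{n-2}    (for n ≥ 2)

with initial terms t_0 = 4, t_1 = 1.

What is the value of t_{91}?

4

t_2 = 2·1 + 12·4 = 11
t_3 = 2·11 + 12·1 = 8
t_4 = 2·8 + 12·11 = 5
t_5 = 2·5 + 12·8 = 2
t_6 = 2·2 + 12·5 = 12
t_7 = 2·12 + 12·2 = 9
t_8 = 2·9 + 12·12 = 6
t_9 = 2·6 + 12·9 = 3
t_10 = 2·3 + 12·6 = 0
t_11 = 2·0 + 12·3 = 10
t_12 = 2·10 + 12·0 = 7
t_13 = 2·7 + 12·10 = 4
t_14 = 2·4 + 12·7 = 1
(t_13, t_14) = (4, 1) = (t_0, t_1), so the sequence has period 13.
91 ≡ 0 (mod 13), hence t_91 = t_0 = 4.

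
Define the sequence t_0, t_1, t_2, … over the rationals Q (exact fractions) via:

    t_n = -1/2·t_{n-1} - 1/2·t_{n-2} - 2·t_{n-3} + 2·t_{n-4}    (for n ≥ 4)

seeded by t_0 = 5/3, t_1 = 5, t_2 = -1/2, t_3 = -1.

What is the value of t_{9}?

t_4 = -1/2·-1 + -1/2·-1/2 + -2·5 + 2·5/3 = -71/12
t_5 = -1/2·-71/12 + -1/2·-1 + -2·-1/2 + 2·5 = 347/24
t_6 = -1/2·347/24 + -1/2·-71/12 + -2·-1 + 2·-1/2 = -157/48
t_7 = -1/2·-157/48 + -1/2·347/24 + -2·-71/12 + 2·-1 = 407/96
t_8 = -1/2·407/96 + -1/2·-157/48 + -2·347/24 + 2·-71/12 = -2639/64
t_9 = -1/2·-2639/64 + -1/2·407/96 + -2·-157/48 + 2·347/24 = 20719/384

20719/384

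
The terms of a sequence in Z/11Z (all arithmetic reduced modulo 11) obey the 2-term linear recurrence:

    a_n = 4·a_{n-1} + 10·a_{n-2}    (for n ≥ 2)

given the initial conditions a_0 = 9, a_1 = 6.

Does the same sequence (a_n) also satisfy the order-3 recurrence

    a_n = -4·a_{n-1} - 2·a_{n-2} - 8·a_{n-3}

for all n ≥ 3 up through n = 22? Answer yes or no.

Terms a_0..a_22: 9, 6, 4, 10, 3, 2, 5, 7, 1, 8, 9, 6, 4, 10, 3, 2, 5, 7, 1, 8, 9, 6, 4
n=3: candidate gives 10, actual a_3 = 10 ✓
n=4: candidate gives 3, actual a_4 = 3 ✓
n=5: candidate gives 2, actual a_5 = 2 ✓
n=6: candidate gives 5, actual a_6 = 5 ✓
n=7: candidate gives 7, actual a_7 = 7 ✓
n=8: candidate gives 1, actual a_8 = 1 ✓
n=9: candidate gives 8, actual a_9 = 8 ✓
n=10: candidate gives 9, actual a_10 = 9 ✓
n=11: candidate gives 6, actual a_11 = 6 ✓
n=12: candidate gives 4, actual a_12 = 4 ✓
n=13: candidate gives 10, actual a_13 = 10 ✓
n=14: candidate gives 3, actual a_14 = 3 ✓
n=15: candidate gives 2, actual a_15 = 2 ✓
n=16: candidate gives 5, actual a_16 = 5 ✓
n=17: candidate gives 7, actual a_17 = 7 ✓
n=18: candidate gives 1, actual a_18 = 1 ✓
n=19: candidate gives 8, actual a_19 = 8 ✓
n=20: candidate gives 9, actual a_20 = 9 ✓
n=21: candidate gives 6, actual a_21 = 6 ✓
n=22: candidate gives 4, actual a_22 = 4 ✓

yes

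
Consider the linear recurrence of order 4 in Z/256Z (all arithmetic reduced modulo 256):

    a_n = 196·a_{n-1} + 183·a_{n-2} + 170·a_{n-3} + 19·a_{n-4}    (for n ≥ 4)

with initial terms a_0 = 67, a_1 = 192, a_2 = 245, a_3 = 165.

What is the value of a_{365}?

a_4 = 196·165 + 183·245 + 170·192 + 19·67 = 240
a_5 = 196·240 + 183·165 + 170·245 + 19·192 = 165
a_6 = 196·165 + 183·240 + 170·165 + 19·245 = 165
a_7 = 196·165 + 183·165 + 170·240 + 19·165 = 230
a_8 = 196·230 + 183·165 + 170·165 + 19·240 = 109
a_9 = 196·109 + 183·230 + 170·165 + 19·165 = 175
Continuing the recurrence:
  a_10 = 226;  a_11 = 149;  a_12 = 239;  a_13 = 144;  a_14 = 209;  a_15 = 185
  a_16 = 104;  a_17 = 89;  a_18 = 217;  a_19 = 142;  a_20 = 169;  a_21 = 155
  a_22 = 226;  a_23 = 153;  a_24 = 43;  a_25 = 224;  a_26 = 157;  a_27 = 61
  a_28 = 224;  a_29 = 253;  a_30 = 253;  a_31 = 214;  a_32 = 85;  a_33 = 215
  a_34 = 66;  a_35 = 141;  a_36 = 55;  a_37 = 176;  a_38 = 153;  a_39 = 241
  a_40 = 216;  a_41 = 81;  a_42 = 209;  a_43 = 62;  a_44 = 177;  a_45 = 163
  a_46 = 2;  a_47 = 49;  a_48 = 83;  a_49 = 0;  a_50 = 5;  a_51 = 149
  a_52 = 208;  a_53 = 21;  a_54 = 21;  a_55 = 70;  a_56 = 253;  a_57 = 63
  a_58 = 34;  a_59 = 69;  a_60 = 191;  a_61 = 208;  a_62 = 33;  a_63 = 233
  a_64 = 72;  a_65 = 9;  a_66 = 137;  a_67 = 110;  a_68 = 121;  a_69 = 235
  a_70 = 162;  a_71 = 137;  a_72 = 187;  a_73 = 32;  a_74 = 45;  a_75 = 173
  a_76 = 192;  a_77 = 237;  a_78 = 237;  a_79 = 54;  a_80 = 101;  a_81 = 231
  a_82 = 130;  a_83 = 189;  a_84 = 135;  a_85 = 240;  a_86 = 105;  a_87 = 161
  a_88 = 184;  a_89 = 129;  a_90 = 1;  a_91 = 30;  a_92 = 1;  a_93 = 115
  a_94 = 194;  a_95 = 161;  a_96 = 99;  a_97 = 64;  a_98 = 21;  a_99 = 133
  a_100 = 176;  a_101 = 133;  a_102 = 133;  a_103 = 166;  a_104 = 141;  a_105 = 207
  a_106 = 98;  a_107 = 245;  a_108 = 143;  a_109 = 16;  a_110 = 113;  a_111 = 25
  a_112 = 40;  a_113 = 185;  a_114 = 57;  a_115 = 78;  a_116 = 73;  a_117 = 59
  a_118 = 98;  a_119 = 121;  a_120 = 75;  a_121 = 96;  a_122 = 189;  a_123 = 29
  a_124 = 160;  a_125 = 221;  a_126 = 221;  a_127 = 150;  a_128 = 117;  a_129 = 247
  a_130 = 194;  a_131 = 237;  a_132 = 215;  a_133 = 48;  a_134 = 57;  a_135 = 81
  a_136 = 152;  a_137 = 177;  a_138 = 49;  a_139 = 254;  a_140 = 81;  a_141 = 67
  a_142 = 130;  a_143 = 17;  a_144 = 115;  a_145 = 128;  a_146 = 37;  a_147 = 117
  a_148 = 144;  a_149 = 245;  a_150 = 245;  a_151 = 6;  a_152 = 29;  a_153 = 95
  a_154 = 162;  a_155 = 165;  a_156 = 95;  a_157 = 80;  a_158 = 193;  a_159 = 73
  a_160 = 8;  a_161 = 105;  a_162 = 233;  a_163 = 46;  a_164 = 25;  a_165 = 139
  a_166 = 34;  a_167 = 105;  a_168 = 219;  a_169 = 160;  a_170 = 77;  a_171 = 141
  a_172 = 128;  a_173 = 205;  a_174 = 205;  a_175 = 246;  a_176 = 133;  a_177 = 7
  a_178 = 2;  a_179 = 29;  a_180 = 39;  a_181 = 112;  a_182 = 9;  a_183 = 1
  a_184 = 120;  a_185 = 225;  a_186 = 97;  a_187 = 222;  a_188 = 161;  a_189 = 19
  a_190 = 66;  a_191 = 129;  a_192 = 131;  a_193 = 192;  a_194 = 53;  a_195 = 101
  a_196 = 112;  a_197 = 101;  a_198 = 101;  a_199 = 102;  a_200 = 173;  a_201 = 239
  a_202 = 226;  a_203 = 85;  a_204 = 47;  a_205 = 144;  a_206 = 17;  a_207 = 121
  a_208 = 232;  a_209 = 25;  a_210 = 153;  a_211 = 14;  a_212 = 233;  a_213 = 219
  a_214 = 226;  a_215 = 89;  a_216 = 107;  a_217 = 224;  a_218 = 221;  a_219 = 253
  a_220 = 96;  a_221 = 189;  a_222 = 189;  a_223 = 86;  a_224 = 149;  a_225 = 23
  a_226 = 66;  a_227 = 77;  a_228 = 119;  a_229 = 176;  a_230 = 217;  a_231 = 177
  a_232 = 88;  a_233 = 17;  a_234 = 145;  a_235 = 190;  a_236 = 241;  a_237 = 227
  a_238 = 2;  a_239 = 241;  a_240 = 147;  a_241 = 0;  a_242 = 69;  a_243 = 85
  a_244 = 80;  a_245 = 213;  a_246 = 213;  a_247 = 198;  a_248 = 61;  a_249 = 127
  a_250 = 34;  a_251 = 5;  a_252 = 255;  a_253 = 208;  a_254 = 97;  a_255 = 169
  a_256 = 200;  a_257 = 201;  a_258 = 73;  a_259 = 238;  a_260 = 185;  a_261 = 43
  a_262 = 162;  a_263 = 73;  a_264 = 251;  a_265 = 32;  a_266 = 109;  a_267 = 109
  a_268 = 64;  a_269 = 173;  a_270 = 173;  a_271 = 182;  a_272 = 165;  a_273 = 39
  a_274 = 130;  a_275 = 125;  a_276 = 199;  a_277 = 240;  a_278 = 169;  a_279 = 97
  a_280 = 56;  a_281 = 65;  a_282 = 193;  a_283 = 158;  a_284 = 65;  a_285 = 179
  a_286 = 194;  a_287 = 97;  a_288 = 163;  a_289 = 64;  a_290 = 85;  a_291 = 69
  a_292 = 48;  a_293 = 69;  a_294 = 69;  a_295 = 38;  a_296 = 205;  a_297 = 15
  a_298 = 98;  a_299 = 181;  a_300 = 207;  a_301 = 16;  a_302 = 177;  a_303 = 217
  a_304 = 168;  a_305 = 121;  a_306 = 249;  a_307 = 206;  a_308 = 137;  a_309 = 123
  a_310 = 98;  a_311 = 57;  a_312 = 139;  a_313 = 96;  a_314 = 253;  a_315 = 221
  a_316 = 32;  a_317 = 157;  a_318 = 157;  a_319 = 22;  a_320 = 181;  a_321 = 55
  a_322 = 194;  a_323 = 173;  a_324 = 23;  a_325 = 48;  a_326 = 121;  a_327 = 17
  a_328 = 24;  a_329 = 113;  a_330 = 241;  a_331 = 126;  a_332 = 145;  a_333 = 131
  a_334 = 130;  a_335 = 209;  a_336 = 179;  a_337 = 128;  a_338 = 101;  a_339 = 53
  a_340 = 16;  a_341 = 181;  a_342 = 181;  a_343 = 134;  a_344 = 93;  a_345 = 159
  a_346 = 162;  a_347 = 101;  a_348 = 159;  a_349 = 80;  a_350 = 1;  a_351 = 9
  a_352 = 136;  a_353 = 41;  a_354 = 169;  a_355 = 174;  a_356 = 89;  a_357 = 203
  a_358 = 34;  a_359 = 41;  a_360 = 27;  a_361 = 160;  a_362 = 141;  a_363 = 77
a_364 = 196·77 + 183·141 + 170·160 + 19·27 = 0
a_365 = 196·0 + 183·77 + 170·141 + 19·160 = 141

141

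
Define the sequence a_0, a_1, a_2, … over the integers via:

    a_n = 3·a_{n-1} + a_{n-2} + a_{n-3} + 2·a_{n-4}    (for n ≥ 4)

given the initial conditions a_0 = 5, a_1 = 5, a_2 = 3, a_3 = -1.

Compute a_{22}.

67987122735

a_4 = 3·-1 + 1·3 + 1·5 + 2·5 = 15
a_5 = 3·15 + 1·-1 + 1·3 + 2·5 = 57
a_6 = 3·57 + 1·15 + 1·-1 + 2·3 = 191
a_7 = 3·191 + 1·57 + 1·15 + 2·-1 = 643
a_8 = 3·643 + 1·191 + 1·57 + 2·15 = 2207
a_9 = 3·2207 + 1·643 + 1·191 + 2·57 = 7569
a_10 = 3·7569 + 1·2207 + 1·643 + 2·191 = 25939
a_11 = 3·25939 + 1·7569 + 1·2207 + 2·643 = 88879
a_12 = 3·88879 + 1·25939 + 1·7569 + 2·2207 = 304559
a_13 = 3·304559 + 1·88879 + 1·25939 + 2·7569 = 1043633
a_14 = 3·1043633 + 1·304559 + 1·88879 + 2·25939 = 3576215
a_15 = 3·3576215 + 1·1043633 + 1·304559 + 2·88879 = 12254595
a_16 = 3·12254595 + 1·3576215 + 1·1043633 + 2·304559 = 41992751
a_17 = 3·41992751 + 1·12254595 + 1·3576215 + 2·1043633 = 143896329
a_18 = 3·143896329 + 1·41992751 + 1·12254595 + 2·3576215 = 493088763
a_19 = 3·493088763 + 1·143896329 + 1·41992751 + 2·12254595 = 1689664559
a_20 = 3·1689664559 + 1·493088763 + 1·143896329 + 2·41992751 = 5789964271
a_21 = 3·5789964271 + 1·1689664559 + 1·493088763 + 2·143896329 = 19840438793
a_22 = 3·19840438793 + 1·5789964271 + 1·1689664559 + 2·493088763 = 67987122735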